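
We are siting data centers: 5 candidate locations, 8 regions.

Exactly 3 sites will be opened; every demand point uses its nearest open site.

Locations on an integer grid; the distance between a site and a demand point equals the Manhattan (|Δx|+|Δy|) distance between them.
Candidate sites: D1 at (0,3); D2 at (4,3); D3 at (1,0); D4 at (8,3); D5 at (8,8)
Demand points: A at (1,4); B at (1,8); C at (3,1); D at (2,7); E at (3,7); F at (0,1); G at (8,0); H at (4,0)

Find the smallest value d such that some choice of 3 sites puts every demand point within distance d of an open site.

Open {D1, D2, D4}.
  Farthest demand point is B at distance 6 (to D1); all others are ≤ 6.
With {D1, D2, D3} the worst case is 7.
With {D1, D2, D5} the worst case is 7.
No size-3 selection achieves below 6.

6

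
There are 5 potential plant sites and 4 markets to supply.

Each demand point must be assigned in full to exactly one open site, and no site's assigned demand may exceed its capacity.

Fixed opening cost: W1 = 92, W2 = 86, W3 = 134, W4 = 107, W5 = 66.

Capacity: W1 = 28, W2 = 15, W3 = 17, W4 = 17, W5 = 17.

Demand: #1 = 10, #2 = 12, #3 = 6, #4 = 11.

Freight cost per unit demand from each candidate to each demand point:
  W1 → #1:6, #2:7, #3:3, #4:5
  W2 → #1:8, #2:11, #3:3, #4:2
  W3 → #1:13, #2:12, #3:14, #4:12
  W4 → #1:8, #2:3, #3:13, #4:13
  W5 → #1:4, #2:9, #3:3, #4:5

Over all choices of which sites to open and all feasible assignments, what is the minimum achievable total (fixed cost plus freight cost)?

Open {W1, W5}; cheapest assignment that respects the capacities:
  W1 (cap 28, load 23): #2, #4 — cost 12×7 + 11×5 = 139
  W5 (cap 17, load 16): #1, #3 — cost 10×4 + 6×3 = 58
  Shipping 197, fixed 158 → total 355.
  Any other capacity-feasible assignment to {W1, W5} ships for at least 197.
Compare {W1, W2}: its best feasible assignment gives total 362.
Compare {W1, W4}: its best feasible assignment gives total 368.
Every other set of open sites that can feasibly serve all demand totals ≥ 362 even under its best assignment. Minimum: 355.

355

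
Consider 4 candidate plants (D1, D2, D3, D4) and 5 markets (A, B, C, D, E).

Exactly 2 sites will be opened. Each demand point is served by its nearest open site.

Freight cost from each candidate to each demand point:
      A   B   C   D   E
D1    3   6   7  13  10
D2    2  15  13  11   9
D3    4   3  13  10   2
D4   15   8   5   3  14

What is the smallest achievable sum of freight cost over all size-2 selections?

17

Open {D3, D4}.
  A→D3 4, B→D3 3, C→D4 5, D→D4 3, E→D3 2  ⇒ total 17.
Compare {D1, D3}: total 25.
Compare {D1, D4}: total 27.
No size-2 selection does better; minimum is 17.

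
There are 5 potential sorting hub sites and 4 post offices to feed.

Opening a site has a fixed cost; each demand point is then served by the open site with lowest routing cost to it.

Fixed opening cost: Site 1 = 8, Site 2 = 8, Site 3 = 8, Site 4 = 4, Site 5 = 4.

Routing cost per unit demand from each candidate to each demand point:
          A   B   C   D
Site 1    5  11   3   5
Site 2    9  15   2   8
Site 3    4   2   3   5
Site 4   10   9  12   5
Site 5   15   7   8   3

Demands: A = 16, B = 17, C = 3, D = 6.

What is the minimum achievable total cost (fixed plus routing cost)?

Open {Site 3, Site 5}: assign each demand point to its cheapest open site.
  A→Site 3 16×4=64, B→Site 3 17×2=34, C→Site 3 3×3=9, D→Site 5 6×3=18
  routing cost 125, fixed 12 → total 137.
Compare {Site 3, Site 4, Site 5}: routing cost 125 + fixed 16 = 141.
Compare {Site 2, Site 3, Site 5}: routing cost 122 + fixed 20 = 142.
Compare {Site 3}: routing cost 137 + fixed 8 = 145.
All other subsets cost ≥ 141. Minimum total cost: 137.

137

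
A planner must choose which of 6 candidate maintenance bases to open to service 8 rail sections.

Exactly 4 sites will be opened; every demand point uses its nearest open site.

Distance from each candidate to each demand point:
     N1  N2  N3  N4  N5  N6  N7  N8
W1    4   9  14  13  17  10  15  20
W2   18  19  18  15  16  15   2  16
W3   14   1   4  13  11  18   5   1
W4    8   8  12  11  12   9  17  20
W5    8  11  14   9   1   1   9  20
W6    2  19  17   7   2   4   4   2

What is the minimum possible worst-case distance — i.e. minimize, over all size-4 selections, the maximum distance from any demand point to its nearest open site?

Open {W1, W2, W3, W6}.
  Farthest demand point is N4 at distance 7 (to W6); all others are ≤ 7.
With {W1, W3, W4, W6} the worst case is 7.
With {W1, W3, W5, W6} the worst case is 7.
No size-4 selection achieves below 7.

7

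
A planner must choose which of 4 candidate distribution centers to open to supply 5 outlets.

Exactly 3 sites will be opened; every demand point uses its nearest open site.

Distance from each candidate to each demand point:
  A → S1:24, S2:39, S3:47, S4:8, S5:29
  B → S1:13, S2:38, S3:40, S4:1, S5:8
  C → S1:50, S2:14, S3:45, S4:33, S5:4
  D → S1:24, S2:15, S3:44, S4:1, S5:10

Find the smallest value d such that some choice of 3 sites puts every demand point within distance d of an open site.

Open {A, B, C}.
  Farthest demand point is S3 at distance 40 (to B); all others are ≤ 40.
With {A, B, D} the worst case is 40.
With {B, C, D} the worst case is 40.
No size-3 selection achieves below 40.

40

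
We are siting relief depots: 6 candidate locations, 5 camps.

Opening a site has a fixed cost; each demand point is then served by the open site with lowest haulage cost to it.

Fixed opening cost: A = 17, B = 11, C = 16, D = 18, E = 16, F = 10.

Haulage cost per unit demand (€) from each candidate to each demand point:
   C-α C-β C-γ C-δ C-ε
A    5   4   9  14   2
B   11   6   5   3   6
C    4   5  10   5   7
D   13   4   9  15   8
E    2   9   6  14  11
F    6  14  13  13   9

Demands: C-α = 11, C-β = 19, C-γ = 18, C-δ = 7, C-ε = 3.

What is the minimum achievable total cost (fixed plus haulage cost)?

259

Open {A, B, E}: assign each demand point to its cheapest open site.
  C-α→E 11×2=22, C-β→A 19×4=76, C-γ→B 18×5=90, C-δ→B 7×3=21, C-ε→A 3×2=6
  haulage cost 215, fixed 44 → total 259.
Compare {A, B, E, F}: haulage cost 215 + fixed 54 = 269.
Compare {B, D, E}: haulage cost 227 + fixed 45 = 272.
Compare {A, B, C, E}: haulage cost 215 + fixed 60 = 275.
All other subsets cost ≥ 269. Minimum total cost: 259.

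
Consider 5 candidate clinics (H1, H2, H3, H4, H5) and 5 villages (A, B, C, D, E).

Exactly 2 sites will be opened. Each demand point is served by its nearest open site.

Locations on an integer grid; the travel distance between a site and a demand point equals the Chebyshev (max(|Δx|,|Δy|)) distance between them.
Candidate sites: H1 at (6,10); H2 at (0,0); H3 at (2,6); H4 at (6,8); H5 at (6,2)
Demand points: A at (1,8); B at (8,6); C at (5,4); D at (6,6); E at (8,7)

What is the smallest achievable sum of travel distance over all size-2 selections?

Open {H3, H4}.
  A→H3 2, B→H4 2, C→H3 3, D→H4 2, E→H4 2  ⇒ total 11.
Compare {H4, H5}: total 13.
Compare {H1, H4}: total 15.
No size-2 selection does better; minimum is 11.

11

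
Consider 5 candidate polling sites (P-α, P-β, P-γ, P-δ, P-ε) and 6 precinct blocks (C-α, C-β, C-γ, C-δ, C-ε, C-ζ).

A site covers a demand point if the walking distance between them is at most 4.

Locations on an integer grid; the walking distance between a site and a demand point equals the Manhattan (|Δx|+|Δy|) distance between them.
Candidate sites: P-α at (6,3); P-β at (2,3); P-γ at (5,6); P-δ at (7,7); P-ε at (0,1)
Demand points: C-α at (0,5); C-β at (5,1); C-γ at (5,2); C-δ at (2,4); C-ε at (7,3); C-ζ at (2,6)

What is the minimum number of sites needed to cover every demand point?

2

Coverage sets (demand points within 4 of each site):
  P-α: {C-β, C-γ, C-ε}
  P-β: {C-α, C-γ, C-δ, C-ζ}
  P-γ: {C-γ, C-ζ}
  P-δ: {C-ε}
  P-ε: {C-α}
No single site covers all 6 demand points.
But {P-α, P-β} covers everything, so the minimum is 2.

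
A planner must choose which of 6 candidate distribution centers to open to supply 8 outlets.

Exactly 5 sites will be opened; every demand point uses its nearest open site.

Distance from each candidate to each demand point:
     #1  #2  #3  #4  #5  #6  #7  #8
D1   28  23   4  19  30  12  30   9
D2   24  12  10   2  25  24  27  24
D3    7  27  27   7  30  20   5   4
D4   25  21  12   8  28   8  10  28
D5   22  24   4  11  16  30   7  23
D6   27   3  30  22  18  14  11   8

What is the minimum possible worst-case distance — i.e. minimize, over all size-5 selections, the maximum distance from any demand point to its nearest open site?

Open {D1, D2, D3, D4, D5}.
  Farthest demand point is #5 at distance 16 (to D5); all others are ≤ 16.
With {D1, D2, D3, D5, D6} the worst case is 16.
With {D1, D3, D4, D5, D6} the worst case is 16.
No size-5 selection achieves below 16.

16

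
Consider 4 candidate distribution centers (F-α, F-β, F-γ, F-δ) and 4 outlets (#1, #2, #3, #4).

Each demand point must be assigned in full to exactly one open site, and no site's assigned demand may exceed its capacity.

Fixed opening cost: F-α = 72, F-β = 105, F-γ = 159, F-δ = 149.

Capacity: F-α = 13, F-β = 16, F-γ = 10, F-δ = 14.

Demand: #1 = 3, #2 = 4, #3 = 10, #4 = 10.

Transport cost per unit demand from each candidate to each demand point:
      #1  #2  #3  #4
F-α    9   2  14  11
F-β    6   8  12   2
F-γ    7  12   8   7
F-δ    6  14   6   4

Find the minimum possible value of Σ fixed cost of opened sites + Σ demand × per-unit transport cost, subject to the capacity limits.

Open {F-β, F-δ}; cheapest assignment that respects the capacities:
  F-β (cap 16, load 14): #2, #4 — cost 4×8 + 10×2 = 52
  F-δ (cap 14, load 13): #1, #3 — cost 3×6 + 10×6 = 78
  Shipping 130, fixed 254 → total 384.
  Any other capacity-feasible assignment to {F-β, F-δ} ships for at least 130.
Compare {F-α, F-β}: its best feasible assignment gives total 396.
Compare {F-α, F-β, F-δ}: its best feasible assignment gives total 432.
Every other set of open sites that can feasibly serve all demand totals ≥ 396 even under its best assignment. Minimum: 384.

384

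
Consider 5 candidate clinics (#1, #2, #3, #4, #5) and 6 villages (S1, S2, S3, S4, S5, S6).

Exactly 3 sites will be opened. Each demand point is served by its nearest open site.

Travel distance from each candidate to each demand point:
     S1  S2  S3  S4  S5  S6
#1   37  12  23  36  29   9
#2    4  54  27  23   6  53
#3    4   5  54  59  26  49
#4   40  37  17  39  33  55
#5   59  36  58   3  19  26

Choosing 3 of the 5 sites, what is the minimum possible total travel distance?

Open {#1, #2, #5}.
  S1→#2 4, S2→#1 12, S3→#1 23, S4→#5 3, S5→#2 6, S6→#1 9  ⇒ total 57.
Compare {#1, #3, #5}: total 63.
Compare {#1, #2, #3}: total 70.
No size-3 selection does better; minimum is 57.

57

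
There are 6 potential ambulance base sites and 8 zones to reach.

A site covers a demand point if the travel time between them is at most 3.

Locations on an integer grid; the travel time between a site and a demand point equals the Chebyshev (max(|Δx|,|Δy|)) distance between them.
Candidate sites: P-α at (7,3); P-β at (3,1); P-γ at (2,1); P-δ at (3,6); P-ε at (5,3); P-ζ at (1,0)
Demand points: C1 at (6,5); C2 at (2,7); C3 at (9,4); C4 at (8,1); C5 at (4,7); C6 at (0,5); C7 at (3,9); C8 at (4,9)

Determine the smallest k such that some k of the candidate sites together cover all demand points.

2

Coverage sets (demand points within 3 of each site):
  P-α: {C1, C3, C4}
  P-β: {}
  P-γ: {}
  P-δ: {C1, C2, C5, C6, C7, C8}
  P-ε: {C1, C4}
  P-ζ: {}
No single site covers all 8 demand points.
But {P-α, P-δ} covers everything, so the minimum is 2.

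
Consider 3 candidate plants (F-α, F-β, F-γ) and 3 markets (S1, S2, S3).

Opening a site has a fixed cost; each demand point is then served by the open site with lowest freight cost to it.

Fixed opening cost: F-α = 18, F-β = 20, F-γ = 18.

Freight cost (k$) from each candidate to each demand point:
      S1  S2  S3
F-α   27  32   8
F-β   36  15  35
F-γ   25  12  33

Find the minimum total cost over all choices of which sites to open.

Open {F-α, F-γ}: assign each demand point to its cheapest open site.
  S1→F-γ 25, S2→F-γ 12, S3→F-α 8
  freight cost 45, fixed 36 → total 81.
Compare {F-α}: freight cost 67 + fixed 18 = 85.
Compare {F-γ}: freight cost 70 + fixed 18 = 88.
Compare {F-α, F-β}: freight cost 50 + fixed 38 = 88.
All other subsets cost ≥ 85. Minimum total cost: 81.

81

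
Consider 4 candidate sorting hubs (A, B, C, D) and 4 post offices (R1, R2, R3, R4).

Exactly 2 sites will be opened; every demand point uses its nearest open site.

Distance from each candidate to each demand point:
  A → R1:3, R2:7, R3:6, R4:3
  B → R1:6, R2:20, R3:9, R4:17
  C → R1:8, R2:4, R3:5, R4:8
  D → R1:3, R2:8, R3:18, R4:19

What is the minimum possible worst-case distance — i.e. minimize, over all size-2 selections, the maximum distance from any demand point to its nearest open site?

5

Open {A, C}.
  Farthest demand point is R3 at distance 5 (to C); all others are ≤ 5.
With {A, B} the worst case is 7.
With {A, D} the worst case is 7.
No size-2 selection achieves below 5.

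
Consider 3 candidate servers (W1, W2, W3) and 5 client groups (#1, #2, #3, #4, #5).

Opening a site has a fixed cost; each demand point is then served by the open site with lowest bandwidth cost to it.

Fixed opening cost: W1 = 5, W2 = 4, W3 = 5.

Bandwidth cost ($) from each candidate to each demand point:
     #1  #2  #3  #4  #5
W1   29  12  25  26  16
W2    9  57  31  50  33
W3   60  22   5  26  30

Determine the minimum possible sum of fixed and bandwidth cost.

Open {W1, W2, W3}: assign each demand point to its cheapest open site.
  #1→W2 9, #2→W1 12, #3→W3 5, #4→W1 26, #5→W1 16
  bandwidth cost 68, fixed 14 → total 82.
Compare {W1, W2}: bandwidth cost 88 + fixed 9 = 97.
Compare {W1, W3}: bandwidth cost 88 + fixed 10 = 98.
Compare {W2, W3}: bandwidth cost 92 + fixed 9 = 101.
All other subsets cost ≥ 97. Minimum total cost: 82.

82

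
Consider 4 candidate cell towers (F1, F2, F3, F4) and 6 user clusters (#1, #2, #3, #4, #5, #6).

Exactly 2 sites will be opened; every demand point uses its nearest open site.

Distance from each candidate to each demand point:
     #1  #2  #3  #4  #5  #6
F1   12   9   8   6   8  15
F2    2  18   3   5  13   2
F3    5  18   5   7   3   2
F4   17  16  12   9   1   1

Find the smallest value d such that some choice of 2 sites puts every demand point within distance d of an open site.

Open {F1, F2}.
  Farthest demand point is #2 at distance 9 (to F1); all others are ≤ 9.
With {F1, F3} the worst case is 9.
With {F1, F4} the worst case is 12.
No size-2 selection achieves below 9.

9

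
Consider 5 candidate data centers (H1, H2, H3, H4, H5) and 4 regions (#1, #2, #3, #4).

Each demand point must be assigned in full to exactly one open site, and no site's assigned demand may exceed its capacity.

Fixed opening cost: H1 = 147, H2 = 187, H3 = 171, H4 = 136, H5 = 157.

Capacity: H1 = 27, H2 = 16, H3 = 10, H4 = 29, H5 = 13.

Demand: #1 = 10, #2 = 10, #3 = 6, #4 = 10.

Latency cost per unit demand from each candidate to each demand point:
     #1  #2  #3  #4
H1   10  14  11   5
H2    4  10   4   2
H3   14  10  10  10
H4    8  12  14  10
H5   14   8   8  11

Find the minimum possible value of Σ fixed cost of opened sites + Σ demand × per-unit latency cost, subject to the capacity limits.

567

Open {H2, H4}; cheapest assignment that respects the capacities:
  H2 (cap 16, load 16): #3, #4 — cost 6×4 + 10×2 = 44
  H4 (cap 29, load 20): #1, #2 — cost 10×8 + 10×12 = 200
  Shipping 244, fixed 323 → total 567.
  Any other capacity-feasible assignment to {H2, H4} ships for at least 244.
Compare {H1, H2}: its best feasible assignment gives total 588.
Compare {H1, H4}: its best feasible assignment gives total 599.
Every other set of open sites that can feasibly serve all demand totals ≥ 588 even under its best assignment. Minimum: 567.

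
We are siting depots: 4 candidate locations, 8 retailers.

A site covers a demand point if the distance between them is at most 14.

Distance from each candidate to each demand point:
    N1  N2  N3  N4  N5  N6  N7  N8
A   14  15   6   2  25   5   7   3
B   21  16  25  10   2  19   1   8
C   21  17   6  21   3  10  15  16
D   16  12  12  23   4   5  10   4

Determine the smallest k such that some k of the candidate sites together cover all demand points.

2

Coverage sets (demand points within 14 of each site):
  A: {N1, N3, N4, N6, N7, N8}
  B: {N4, N5, N7, N8}
  C: {N3, N5, N6}
  D: {N2, N3, N5, N6, N7, N8}
No single site covers all 8 demand points.
But {A, D} covers everything, so the minimum is 2.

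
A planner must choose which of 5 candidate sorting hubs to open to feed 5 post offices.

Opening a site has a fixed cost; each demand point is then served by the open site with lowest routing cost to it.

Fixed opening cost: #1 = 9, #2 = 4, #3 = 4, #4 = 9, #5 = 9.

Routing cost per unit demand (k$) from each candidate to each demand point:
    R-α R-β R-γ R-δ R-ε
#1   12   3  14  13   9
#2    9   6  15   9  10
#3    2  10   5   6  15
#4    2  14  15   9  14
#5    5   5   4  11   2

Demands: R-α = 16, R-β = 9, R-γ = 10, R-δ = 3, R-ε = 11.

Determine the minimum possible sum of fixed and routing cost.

161

Open {#1, #3, #5}: assign each demand point to its cheapest open site.
  R-α→#3 16×2=32, R-β→#1 9×3=27, R-γ→#5 10×4=40, R-δ→#3 3×6=18, R-ε→#5 11×2=22
  routing cost 139, fixed 22 → total 161.
Compare {#1, #2, #3, #5}: routing cost 139 + fixed 26 = 165.
Compare {#3, #5}: routing cost 157 + fixed 13 = 170.
Compare {#1, #3, #4, #5}: routing cost 139 + fixed 31 = 170.
All other subsets cost ≥ 165. Minimum total cost: 161.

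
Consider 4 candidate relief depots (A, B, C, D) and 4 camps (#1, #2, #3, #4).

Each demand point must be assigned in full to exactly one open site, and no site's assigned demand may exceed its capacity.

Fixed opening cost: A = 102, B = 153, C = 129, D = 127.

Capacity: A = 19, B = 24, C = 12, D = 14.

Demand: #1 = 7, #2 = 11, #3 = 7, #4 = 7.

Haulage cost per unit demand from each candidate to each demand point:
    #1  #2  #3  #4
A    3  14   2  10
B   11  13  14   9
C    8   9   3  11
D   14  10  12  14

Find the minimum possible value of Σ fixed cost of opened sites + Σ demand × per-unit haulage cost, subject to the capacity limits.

Open {A, B}; cheapest assignment that respects the capacities:
  A (cap 19, load 14): #1, #3 — cost 7×3 + 7×2 = 35
  B (cap 24, load 18): #2, #4 — cost 11×13 + 7×9 = 206
  Shipping 241, fixed 255 → total 496.
  Any other capacity-feasible assignment to {A, B} ships for at least 241.
Compare {A, C, D}: its best feasible assignment gives total 580.
Compare {A, B, C}: its best feasible assignment gives total 581.
Every other set of open sites that can feasibly serve all demand totals ≥ 580 even under its best assignment. Minimum: 496.

496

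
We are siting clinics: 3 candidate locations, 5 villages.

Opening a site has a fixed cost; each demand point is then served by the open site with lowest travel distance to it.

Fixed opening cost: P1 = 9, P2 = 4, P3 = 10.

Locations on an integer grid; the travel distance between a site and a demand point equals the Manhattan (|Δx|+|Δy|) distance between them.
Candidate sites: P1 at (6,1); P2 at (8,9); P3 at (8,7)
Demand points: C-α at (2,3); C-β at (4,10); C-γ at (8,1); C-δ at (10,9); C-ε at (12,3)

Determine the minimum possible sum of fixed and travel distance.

Open {P1, P2}: assign each demand point to its cheapest open site.
  C-α→P1 6, C-β→P2 5, C-γ→P1 2, C-δ→P2 2, C-ε→P1 8
  travel distance 23, fixed 13 → total 36.
Compare {P2}: travel distance 37 + fixed 4 = 41.
Compare {P3}: travel distance 35 + fixed 10 = 45.
Compare {P2, P3}: travel distance 31 + fixed 14 = 45.
All other subsets cost ≥ 41. Minimum total cost: 36.

36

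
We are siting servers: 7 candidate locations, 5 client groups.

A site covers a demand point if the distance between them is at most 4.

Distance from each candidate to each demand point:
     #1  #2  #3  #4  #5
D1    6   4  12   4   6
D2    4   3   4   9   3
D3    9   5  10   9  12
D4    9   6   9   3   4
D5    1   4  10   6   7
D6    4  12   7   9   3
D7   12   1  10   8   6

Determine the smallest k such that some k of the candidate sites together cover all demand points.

2

Coverage sets (demand points within 4 of each site):
  D1: {#2, #4}
  D2: {#1, #2, #3, #5}
  D3: {}
  D4: {#4, #5}
  D5: {#1, #2}
  D6: {#1, #5}
  D7: {#2}
No single site covers all 5 demand points.
But {D1, D2} covers everything, so the minimum is 2.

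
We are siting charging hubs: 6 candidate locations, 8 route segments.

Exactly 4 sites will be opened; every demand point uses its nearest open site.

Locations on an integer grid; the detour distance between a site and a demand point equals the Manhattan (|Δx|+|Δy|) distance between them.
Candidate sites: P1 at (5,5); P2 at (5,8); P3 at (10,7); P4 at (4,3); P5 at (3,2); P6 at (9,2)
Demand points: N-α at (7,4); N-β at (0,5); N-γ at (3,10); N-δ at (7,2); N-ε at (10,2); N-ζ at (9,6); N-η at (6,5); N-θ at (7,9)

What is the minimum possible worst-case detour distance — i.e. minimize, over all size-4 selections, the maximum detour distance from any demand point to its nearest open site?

5

Open {P1, P2, P3, P4}.
  Farthest demand point is N-β at detour distance 5 (to P1); all others are ≤ 5.
With {P1, P2, P3, P5} the worst case is 5.
With {P1, P2, P3, P6} the worst case is 5.
No size-4 selection achieves below 5.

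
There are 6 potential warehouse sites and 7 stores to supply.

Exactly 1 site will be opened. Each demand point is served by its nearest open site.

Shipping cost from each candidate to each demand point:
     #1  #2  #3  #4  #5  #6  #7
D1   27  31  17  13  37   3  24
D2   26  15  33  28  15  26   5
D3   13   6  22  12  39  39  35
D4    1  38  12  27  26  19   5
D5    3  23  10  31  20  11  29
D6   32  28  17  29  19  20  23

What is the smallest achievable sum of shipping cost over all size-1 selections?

127

Open {D5}.
  #1→D5 3, #2→D5 23, #3→D5 10, #4→D5 31, #5→D5 20, #6→D5 11, #7→D5 29  ⇒ total 127.
Compare {D4}: total 128.
Compare {D2}: total 148.
No size-1 selection does better; minimum is 127.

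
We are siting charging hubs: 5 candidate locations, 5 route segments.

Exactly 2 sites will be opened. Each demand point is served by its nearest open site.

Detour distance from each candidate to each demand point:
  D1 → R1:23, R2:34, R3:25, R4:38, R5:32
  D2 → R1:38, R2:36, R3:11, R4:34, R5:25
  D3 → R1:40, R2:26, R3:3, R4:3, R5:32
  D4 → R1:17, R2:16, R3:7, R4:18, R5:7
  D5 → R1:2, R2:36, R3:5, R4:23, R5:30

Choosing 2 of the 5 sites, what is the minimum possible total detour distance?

Open {D3, D4}.
  R1→D4 17, R2→D4 16, R3→D3 3, R4→D3 3, R5→D4 7  ⇒ total 46.
Compare {D4, D5}: total 48.
Compare {D3, D5}: total 64.
No size-2 selection does better; minimum is 46.

46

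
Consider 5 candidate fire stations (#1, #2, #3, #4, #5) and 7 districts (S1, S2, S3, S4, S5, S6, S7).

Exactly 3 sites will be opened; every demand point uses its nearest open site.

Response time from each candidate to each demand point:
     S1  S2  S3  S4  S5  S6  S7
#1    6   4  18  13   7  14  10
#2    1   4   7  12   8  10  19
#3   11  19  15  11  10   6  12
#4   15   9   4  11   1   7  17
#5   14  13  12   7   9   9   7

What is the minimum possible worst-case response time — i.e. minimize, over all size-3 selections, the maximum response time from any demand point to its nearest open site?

7

Open {#1, #4, #5}.
  Farthest demand point is S4 at response time 7 (to #5); all others are ≤ 7.
With {#2, #4, #5} the worst case is 7.
With {#2, #3, #5} the worst case is 8.
No size-3 selection achieves below 7.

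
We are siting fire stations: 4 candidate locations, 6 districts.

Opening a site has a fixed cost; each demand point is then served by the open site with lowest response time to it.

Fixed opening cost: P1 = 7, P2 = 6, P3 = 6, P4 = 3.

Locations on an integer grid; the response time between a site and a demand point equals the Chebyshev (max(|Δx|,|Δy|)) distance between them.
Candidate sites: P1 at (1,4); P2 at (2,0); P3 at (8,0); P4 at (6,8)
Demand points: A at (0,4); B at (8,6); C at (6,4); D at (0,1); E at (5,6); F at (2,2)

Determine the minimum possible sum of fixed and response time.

24

Open {P1, P4}: assign each demand point to its cheapest open site.
  A→P1 1, B→P4 2, C→P4 4, D→P1 3, E→P4 2, F→P1 2
  response time 14, fixed 10 → total 24.
Compare {P2, P4}: response time 16 + fixed 9 = 25.
Compare {P1}: response time 22 + fixed 7 = 29.
Compare {P1, P2, P4}: response time 13 + fixed 16 = 29.
All other subsets cost ≥ 25. Minimum total cost: 24.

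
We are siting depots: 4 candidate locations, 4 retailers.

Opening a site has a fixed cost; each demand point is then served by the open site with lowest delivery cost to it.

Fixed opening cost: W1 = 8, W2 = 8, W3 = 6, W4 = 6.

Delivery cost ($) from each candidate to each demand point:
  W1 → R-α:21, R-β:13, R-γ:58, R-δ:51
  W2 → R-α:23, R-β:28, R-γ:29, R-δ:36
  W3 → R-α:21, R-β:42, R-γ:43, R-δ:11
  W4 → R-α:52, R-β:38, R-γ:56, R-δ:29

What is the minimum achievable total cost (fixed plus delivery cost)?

Open {W1, W2, W3}: assign each demand point to its cheapest open site.
  R-α→W1 21, R-β→W1 13, R-γ→W2 29, R-δ→W3 11
  delivery cost 74, fixed 22 → total 96.
Compare {W1, W3}: delivery cost 88 + fixed 14 = 102.
Compare {W1, W2, W3, W4}: delivery cost 74 + fixed 28 = 102.
Compare {W2, W3}: delivery cost 89 + fixed 14 = 103.
All other subsets cost ≥ 102. Minimum total cost: 96.

96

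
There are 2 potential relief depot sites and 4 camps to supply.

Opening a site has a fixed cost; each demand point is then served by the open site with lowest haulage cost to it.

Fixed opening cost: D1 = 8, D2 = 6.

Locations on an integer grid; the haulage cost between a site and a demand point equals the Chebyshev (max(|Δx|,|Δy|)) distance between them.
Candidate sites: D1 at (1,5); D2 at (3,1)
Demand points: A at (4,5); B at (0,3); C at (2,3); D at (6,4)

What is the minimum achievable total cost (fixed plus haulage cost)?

18

Open {D2}: assign each demand point to its cheapest open site.
  A→D2 4, B→D2 3, C→D2 2, D→D2 3
  haulage cost 12, fixed 6 → total 18.
Compare {D1}: haulage cost 12 + fixed 8 = 20.
Compare {D1, D2}: haulage cost 10 + fixed 14 = 24.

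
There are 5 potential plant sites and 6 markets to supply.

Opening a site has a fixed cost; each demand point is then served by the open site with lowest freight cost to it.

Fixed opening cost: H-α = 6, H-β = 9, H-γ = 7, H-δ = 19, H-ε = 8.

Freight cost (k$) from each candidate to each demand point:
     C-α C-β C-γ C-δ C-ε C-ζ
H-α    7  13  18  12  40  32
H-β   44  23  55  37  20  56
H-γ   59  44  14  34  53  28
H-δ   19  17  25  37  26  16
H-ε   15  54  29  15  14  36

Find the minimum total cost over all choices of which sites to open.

109

Open {H-α, H-γ, H-ε}: assign each demand point to its cheapest open site.
  C-α→H-α 7, C-β→H-α 13, C-γ→H-γ 14, C-δ→H-α 12, C-ε→H-ε 14, C-ζ→H-γ 28
  freight cost 88, fixed 21 → total 109.
Compare {H-α, H-ε}: freight cost 96 + fixed 14 = 110.
Compare {H-α, H-δ, H-ε}: freight cost 80 + fixed 33 = 113.
Compare {H-α, H-β, H-γ}: freight cost 94 + fixed 22 = 116.
All other subsets cost ≥ 110. Minimum total cost: 109.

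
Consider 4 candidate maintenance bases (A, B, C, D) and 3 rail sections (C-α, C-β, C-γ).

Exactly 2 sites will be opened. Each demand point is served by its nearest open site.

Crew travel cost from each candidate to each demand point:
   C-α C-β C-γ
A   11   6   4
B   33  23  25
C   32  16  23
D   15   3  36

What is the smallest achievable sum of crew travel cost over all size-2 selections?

Open {A, D}.
  C-α→A 11, C-β→D 3, C-γ→A 4  ⇒ total 18.
Compare {A, B}: total 21.
Compare {A, C}: total 21.
No size-2 selection does better; minimum is 18.

18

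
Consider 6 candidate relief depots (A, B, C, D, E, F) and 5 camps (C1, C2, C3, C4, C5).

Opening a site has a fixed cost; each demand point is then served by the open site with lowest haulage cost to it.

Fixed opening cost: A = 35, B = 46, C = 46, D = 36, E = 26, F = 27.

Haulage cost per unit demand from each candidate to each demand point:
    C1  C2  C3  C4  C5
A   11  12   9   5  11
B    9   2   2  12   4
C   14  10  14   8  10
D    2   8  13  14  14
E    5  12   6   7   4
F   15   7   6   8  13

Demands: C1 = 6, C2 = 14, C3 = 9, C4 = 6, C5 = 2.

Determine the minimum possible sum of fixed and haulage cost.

198

Open {B, E}: assign each demand point to its cheapest open site.
  C1→E 6×5=30, C2→B 14×2=28, C3→B 9×2=18, C4→E 6×7=42, C5→B 2×4=8
  haulage cost 126, fixed 72 → total 198.
Compare {A, B, D}: haulage cost 96 + fixed 117 = 213.
Compare {B, D, E}: haulage cost 108 + fixed 108 = 216.
Compare {A, B}: haulage cost 138 + fixed 81 = 219.
All other subsets cost ≥ 213. Minimum total cost: 198.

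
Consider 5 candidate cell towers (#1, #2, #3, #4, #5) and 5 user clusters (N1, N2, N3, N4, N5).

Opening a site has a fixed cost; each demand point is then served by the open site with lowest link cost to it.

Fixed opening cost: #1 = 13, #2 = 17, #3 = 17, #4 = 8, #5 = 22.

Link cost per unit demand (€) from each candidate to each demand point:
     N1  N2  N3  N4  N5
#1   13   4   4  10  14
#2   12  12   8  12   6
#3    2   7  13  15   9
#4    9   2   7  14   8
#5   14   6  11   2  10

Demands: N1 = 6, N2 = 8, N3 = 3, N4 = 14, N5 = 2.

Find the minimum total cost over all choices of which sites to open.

140

Open {#3, #4, #5}: assign each demand point to its cheapest open site.
  N1→#3 6×2=12, N2→#4 8×2=16, N3→#4 3×7=21, N4→#5 14×2=28, N5→#4 2×8=16
  link cost 93, fixed 47 → total 140.
Compare {#1, #3, #4, #5}: link cost 84 + fixed 60 = 144.
Compare {#2, #3, #4, #5}: link cost 89 + fixed 64 = 153.
Compare {#1, #3, #5}: link cost 102 + fixed 52 = 154.
All other subsets cost ≥ 144. Minimum total cost: 140.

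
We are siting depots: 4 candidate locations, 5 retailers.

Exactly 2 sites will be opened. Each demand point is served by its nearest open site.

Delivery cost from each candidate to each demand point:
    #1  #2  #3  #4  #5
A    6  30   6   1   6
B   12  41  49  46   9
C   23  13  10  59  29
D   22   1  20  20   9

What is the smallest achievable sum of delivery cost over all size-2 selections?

Open {A, D}.
  #1→A 6, #2→D 1, #3→A 6, #4→A 1, #5→A 6  ⇒ total 20.
Compare {A, C}: total 32.
Compare {A, B}: total 49.
No size-2 selection does better; minimum is 20.

20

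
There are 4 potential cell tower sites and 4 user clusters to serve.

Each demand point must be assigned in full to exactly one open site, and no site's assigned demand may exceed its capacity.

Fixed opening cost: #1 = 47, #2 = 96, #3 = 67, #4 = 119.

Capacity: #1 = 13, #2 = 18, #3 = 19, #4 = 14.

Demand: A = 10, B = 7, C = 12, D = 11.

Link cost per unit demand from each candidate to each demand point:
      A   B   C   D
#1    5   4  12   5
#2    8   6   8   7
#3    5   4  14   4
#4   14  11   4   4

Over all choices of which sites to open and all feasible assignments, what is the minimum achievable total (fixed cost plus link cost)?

Open {#1, #3, #4}; cheapest assignment that respects the capacities:
  #1 (cap 13, load 10): A — cost 10×5 = 50
  #3 (cap 19, load 18): B, D — cost 7×4 + 11×4 = 72
  #4 (cap 14, load 12): C — cost 12×4 = 48
  Shipping 170, fixed 233 → total 403.
  Any other capacity-feasible assignment to {#1, #3, #4} ships for at least 170.
Compare {#1, #2, #3}: its best feasible assignment gives total 428.
Compare {#1, #2, #4}: its best feasible assignment gives total 479.
Every other set of open sites that can feasibly serve all demand totals ≥ 428 even under its best assignment. Minimum: 403.

403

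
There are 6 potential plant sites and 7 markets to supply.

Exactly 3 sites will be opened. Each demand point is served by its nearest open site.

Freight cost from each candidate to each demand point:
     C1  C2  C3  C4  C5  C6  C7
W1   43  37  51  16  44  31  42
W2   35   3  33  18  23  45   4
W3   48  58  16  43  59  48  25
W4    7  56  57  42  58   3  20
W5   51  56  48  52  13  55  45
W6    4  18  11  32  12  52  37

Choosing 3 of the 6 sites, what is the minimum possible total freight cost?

55

Open {W2, W4, W6}.
  C1→W6 4, C2→W2 3, C3→W6 11, C4→W2 18, C5→W6 12, C6→W4 3, C7→W2 4  ⇒ total 55.
Compare {W2, W3, W4}: total 74.
Compare {W1, W2, W6}: total 81.
No size-3 selection does better; minimum is 55.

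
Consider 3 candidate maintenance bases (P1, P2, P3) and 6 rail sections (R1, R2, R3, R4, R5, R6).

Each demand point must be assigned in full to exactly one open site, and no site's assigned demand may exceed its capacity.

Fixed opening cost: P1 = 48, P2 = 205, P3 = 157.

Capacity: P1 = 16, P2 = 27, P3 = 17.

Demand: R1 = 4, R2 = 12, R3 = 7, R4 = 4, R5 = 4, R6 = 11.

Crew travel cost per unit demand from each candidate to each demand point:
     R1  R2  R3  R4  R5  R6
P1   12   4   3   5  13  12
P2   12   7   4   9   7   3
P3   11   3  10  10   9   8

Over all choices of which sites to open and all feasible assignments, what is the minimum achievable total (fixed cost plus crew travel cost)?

458

Open {P1, P2}; cheapest assignment that respects the capacities:
  P1 (cap 16, load 16): R2, R4 — cost 12×4 + 4×5 = 68
  P2 (cap 27, load 26): R1, R3, R5, R6 — cost 4×12 + 7×4 + 4×7 + 11×3 = 137
  Shipping 205, fixed 253 → total 458.
  Any other capacity-feasible assignment to {P1, P2} ships for at least 205.
Compare {P2, P3}: its best feasible assignment gives total 567.
Compare {P1, P2, P3}: its best feasible assignment gives total 592.
Every other set of open sites that can feasibly serve all demand totals ≥ 567 even under its best assignment. Minimum: 458.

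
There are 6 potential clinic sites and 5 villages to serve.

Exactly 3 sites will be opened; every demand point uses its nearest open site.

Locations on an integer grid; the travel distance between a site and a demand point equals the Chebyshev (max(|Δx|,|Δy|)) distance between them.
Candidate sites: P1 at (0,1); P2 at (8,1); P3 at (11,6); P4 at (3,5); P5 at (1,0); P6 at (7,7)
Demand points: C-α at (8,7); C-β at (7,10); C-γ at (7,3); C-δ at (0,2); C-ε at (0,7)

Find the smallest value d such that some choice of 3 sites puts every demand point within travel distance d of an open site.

Open {P2, P4, P6}.
  Farthest demand point is C-β at travel distance 3 (to P6); all others are ≤ 3.
With {P1, P3, P4} the worst case is 4.
With {P1, P4, P6} the worst case is 4.
No size-3 selection achieves below 3.

3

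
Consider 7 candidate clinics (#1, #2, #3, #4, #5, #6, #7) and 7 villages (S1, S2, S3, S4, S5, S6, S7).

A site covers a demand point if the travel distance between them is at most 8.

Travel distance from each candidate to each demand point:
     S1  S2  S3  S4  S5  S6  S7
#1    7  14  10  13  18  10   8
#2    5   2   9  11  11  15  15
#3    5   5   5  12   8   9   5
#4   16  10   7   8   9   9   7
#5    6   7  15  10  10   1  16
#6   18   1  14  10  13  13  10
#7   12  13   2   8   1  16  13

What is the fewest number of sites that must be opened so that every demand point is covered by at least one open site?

Coverage sets (demand points within 8 of each site):
  #1: {S1, S7}
  #2: {S1, S2}
  #3: {S1, S2, S3, S5, S7}
  #4: {S3, S4, S7}
  #5: {S1, S2, S6}
  #6: {S2}
  #7: {S3, S4, S5}
No 2 sites suffice: every size-2 union leaves at least one demand point uncovered.
But {#1, #5, #7} covers everything, so the minimum is 3.

3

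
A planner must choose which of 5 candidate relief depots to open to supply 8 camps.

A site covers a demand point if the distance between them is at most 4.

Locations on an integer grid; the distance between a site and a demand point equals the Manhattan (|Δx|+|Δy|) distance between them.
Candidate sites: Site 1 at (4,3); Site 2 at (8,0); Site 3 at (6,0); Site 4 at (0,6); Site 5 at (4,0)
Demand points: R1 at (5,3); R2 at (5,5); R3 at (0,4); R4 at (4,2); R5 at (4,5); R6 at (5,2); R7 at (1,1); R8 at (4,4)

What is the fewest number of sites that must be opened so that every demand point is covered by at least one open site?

3

Coverage sets (demand points within 4 of each site):
  Site 1: {R1, R2, R4, R5, R6, R8}
  Site 2: {}
  Site 3: {R1, R4, R6}
  Site 4: {R3}
  Site 5: {R1, R4, R6, R7, R8}
No 2 sites suffice: every size-2 union leaves at least one demand point uncovered.
But {Site 1, Site 4, Site 5} covers everything, so the minimum is 3.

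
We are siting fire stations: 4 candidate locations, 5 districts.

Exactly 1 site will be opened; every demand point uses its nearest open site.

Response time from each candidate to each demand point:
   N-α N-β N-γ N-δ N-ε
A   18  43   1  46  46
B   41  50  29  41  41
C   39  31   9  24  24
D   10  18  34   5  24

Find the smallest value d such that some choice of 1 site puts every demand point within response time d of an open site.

34

Open {D}.
  Farthest demand point is N-γ at response time 34 (to D); all others are ≤ 34.
With {C} the worst case is 39.
With {A} the worst case is 46.
No size-1 selection achieves below 34.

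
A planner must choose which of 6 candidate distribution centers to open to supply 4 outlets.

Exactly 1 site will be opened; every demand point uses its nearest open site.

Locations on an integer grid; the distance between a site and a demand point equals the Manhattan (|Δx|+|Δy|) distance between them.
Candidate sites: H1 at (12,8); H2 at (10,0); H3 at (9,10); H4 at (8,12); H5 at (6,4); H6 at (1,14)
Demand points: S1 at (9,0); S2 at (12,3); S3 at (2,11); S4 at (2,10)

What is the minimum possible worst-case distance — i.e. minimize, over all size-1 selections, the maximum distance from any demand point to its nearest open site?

10

Open {H3}.
  Farthest demand point is S1 at distance 10 (to H3); all others are ≤ 10.
With {H5} the worst case is 11.
With {H1} the worst case is 13.
No size-1 selection achieves below 10.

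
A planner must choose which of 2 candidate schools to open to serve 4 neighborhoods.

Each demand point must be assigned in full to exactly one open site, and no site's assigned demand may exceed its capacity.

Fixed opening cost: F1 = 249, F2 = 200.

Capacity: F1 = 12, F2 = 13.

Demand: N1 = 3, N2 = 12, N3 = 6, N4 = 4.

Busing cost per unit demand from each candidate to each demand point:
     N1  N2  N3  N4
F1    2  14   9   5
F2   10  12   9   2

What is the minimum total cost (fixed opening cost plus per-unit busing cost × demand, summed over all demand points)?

Open {F1, F2}; cheapest assignment that respects the capacities:
  F1 (cap 12, load 12): N2 — cost 12×14 = 168
  F2 (cap 13, load 13): N1, N3, N4 — cost 3×10 + 6×9 + 4×2 = 92
  Shipping 260, fixed 449 → total 709.
  Any other capacity-feasible assignment to {F1, F2} ships for at least 260.
Total demand is 25 and no other set of sites has combined capacity ≥ 25, so {F1, F2} is the only feasible choice of open sites. Minimum: 709.

709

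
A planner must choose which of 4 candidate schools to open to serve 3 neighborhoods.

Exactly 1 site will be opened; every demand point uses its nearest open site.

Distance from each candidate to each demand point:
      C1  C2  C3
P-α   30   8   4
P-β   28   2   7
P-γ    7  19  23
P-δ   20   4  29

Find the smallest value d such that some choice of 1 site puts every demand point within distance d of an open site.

23

Open {P-γ}.
  Farthest demand point is C3 at distance 23 (to P-γ); all others are ≤ 23.
With {P-β} the worst case is 28.
With {P-δ} the worst case is 29.
No size-1 selection achieves below 23.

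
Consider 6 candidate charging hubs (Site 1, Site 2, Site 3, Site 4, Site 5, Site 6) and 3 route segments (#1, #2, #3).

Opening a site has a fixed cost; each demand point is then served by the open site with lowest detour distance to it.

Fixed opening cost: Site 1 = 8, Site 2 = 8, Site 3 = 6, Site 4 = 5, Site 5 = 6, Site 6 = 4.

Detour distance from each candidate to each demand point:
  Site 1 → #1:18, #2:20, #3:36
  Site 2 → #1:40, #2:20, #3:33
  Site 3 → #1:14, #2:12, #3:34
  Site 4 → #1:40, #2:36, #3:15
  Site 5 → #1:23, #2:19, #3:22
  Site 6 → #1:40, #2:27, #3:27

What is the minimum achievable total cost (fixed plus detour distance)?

Open {Site 3, Site 4}: assign each demand point to its cheapest open site.
  #1→Site 3 14, #2→Site 3 12, #3→Site 4 15
  detour distance 41, fixed 11 → total 52.
Compare {Site 3, Site 4, Site 6}: detour distance 41 + fixed 15 = 56.
Compare {Site 3, Site 4, Site 5}: detour distance 41 + fixed 17 = 58.
Compare {Site 3, Site 5}: detour distance 48 + fixed 12 = 60.
All other subsets cost ≥ 56. Minimum total cost: 52.

52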